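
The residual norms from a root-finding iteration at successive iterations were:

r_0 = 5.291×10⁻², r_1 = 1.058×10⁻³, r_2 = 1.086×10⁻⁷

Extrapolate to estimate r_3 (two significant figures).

4.7e-17

First estimate the order: p ≈ ln(r_2/r_1) / ln(r_1/r_0) = ln(1.086×10⁻⁷/1.058×10⁻³)/ln(1.058×10⁻³/5.291×10⁻²) = ln(0.000102647)/ln(0.0199962) ≈ 2.3476.
Then r_3 ≈ r_2·(r_2/r_1)^p = 1.086×10⁻⁷·(0.000102647)^2.3476 = 1.086×10⁻⁷·4.32749e-10 ≈ 4.7e-17.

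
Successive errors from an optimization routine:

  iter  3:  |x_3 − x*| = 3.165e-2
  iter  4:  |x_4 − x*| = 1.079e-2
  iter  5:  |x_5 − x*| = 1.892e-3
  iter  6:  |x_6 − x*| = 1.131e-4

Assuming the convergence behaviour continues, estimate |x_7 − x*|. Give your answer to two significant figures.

1.2e-6

First estimate the order: p ≈ ln(|x_6 − x*|/|x_5 − x*|) / ln(|x_5 − x*|/|x_4 − x*|) = ln(1.131e-4/1.892e-3)/ln(1.892e-3/1.079e-2) = ln(0.059778)/ln(0.175348) ≈ 1.6181.
Then |x_7 − x*| ≈ |x_6 − x*|·(|x_6 − x*|/|x_5 − x*|)^p = 1.131e-4·(0.059778)^1.6181 = 1.131e-4·0.010479 ≈ 1.185e-06.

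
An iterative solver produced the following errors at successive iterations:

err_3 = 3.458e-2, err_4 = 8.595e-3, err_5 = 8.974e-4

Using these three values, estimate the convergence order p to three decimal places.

1.623

p ≈ ln(err_5/err_4) / ln(err_4/err_3)
  = ln(8.974e-4/8.595e-3) / ln(8.595e-3/3.458e-2)
  = ln(0.10441) / ln(0.248554)
  = -2.259430 / -1.392095 ≈ 1.623043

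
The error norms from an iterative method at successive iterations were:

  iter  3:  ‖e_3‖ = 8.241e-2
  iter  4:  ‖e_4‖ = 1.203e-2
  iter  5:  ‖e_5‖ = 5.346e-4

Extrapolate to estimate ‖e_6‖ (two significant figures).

3.5e-6

First estimate the order: p ≈ ln(‖e_5‖/‖e_4‖) / ln(‖e_4‖/‖e_3‖) = ln(5.346e-4/1.203e-2)/ln(1.203e-2/8.241e-2) = ln(0.0444389)/ln(0.145977) ≈ 1.6181.
Then ‖e_6‖ ≈ ‖e_5‖·(‖e_5‖/‖e_4‖)^p = 5.346e-4·(0.0444389)^1.6181 = 5.346e-4·0.00648553 ≈ 3.467e-06.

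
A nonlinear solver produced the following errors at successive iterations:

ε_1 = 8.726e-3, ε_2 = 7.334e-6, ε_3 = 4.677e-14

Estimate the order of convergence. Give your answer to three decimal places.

p ≈ ln(ε_3/ε_2) / ln(ε_2/ε_1)
  = ln(4.677e-14/7.334e-6) / ln(7.334e-6/8.726e-3)
  = ln(6.37715e-09) / ln(0.000840477)
  = -18.870545 / -7.081541 ≈ 2.664751

2.665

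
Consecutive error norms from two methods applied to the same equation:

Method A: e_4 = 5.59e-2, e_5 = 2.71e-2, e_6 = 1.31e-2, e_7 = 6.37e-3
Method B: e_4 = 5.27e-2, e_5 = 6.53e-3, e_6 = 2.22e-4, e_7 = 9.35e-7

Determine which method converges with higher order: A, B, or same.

B

Method A: p ≈ ln(6.37e-3/1.31e-2)/ln(1.31e-2/2.71e-2) ≈ 0.99.
Method B: p ≈ ln(9.35e-7/2.22e-4)/ln(2.22e-4/6.53e-3) ≈ 1.62.
Method B has the higher order (≈1.6 vs ≈1.0).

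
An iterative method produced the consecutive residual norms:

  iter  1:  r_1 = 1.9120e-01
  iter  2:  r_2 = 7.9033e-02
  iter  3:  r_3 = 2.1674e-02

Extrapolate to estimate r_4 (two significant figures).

3.3e-3

First estimate the order: p ≈ ln(r_3/r_2) / ln(r_2/r_1) = ln(2.1674e-02/7.9033e-02)/ln(7.9033e-02/1.9120e-01) = ln(0.27424)/ln(0.413353) ≈ 1.4644.
Then r_4 ≈ r_3·(r_3/r_2)^p = 2.1674e-02·(0.27424)^1.4644 = 2.1674e-02·0.150383 ≈ 0.003259.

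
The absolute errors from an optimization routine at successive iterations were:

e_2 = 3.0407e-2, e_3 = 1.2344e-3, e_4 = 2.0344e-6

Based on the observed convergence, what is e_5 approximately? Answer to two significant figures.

First estimate the order: p ≈ ln(e_4/e_3) / ln(e_3/e_2) = ln(2.0344e-6/1.2344e-3)/ln(1.2344e-3/3.0407e-2) = ln(0.00164809)/ln(0.0405959) ≈ 2.0000.
Then e_5 ≈ e_4·(e_4/e_3)^p = 2.0344e-6·(0.00164809)^2.0000 = 2.0344e-6·2.7162e-06 ≈ 5.526e-12.

5.5e-12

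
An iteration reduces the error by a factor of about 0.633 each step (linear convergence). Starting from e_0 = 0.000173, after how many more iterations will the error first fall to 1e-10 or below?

32

After k steps, e_k ≈ 0.000173·0.633^k.
Need 0.633^k ≤ 1e-10/0.000173 = 5.78035e-07.
k ≥ ln(5.78035e-07)/ln(0.633) = -14.3636/-0.45728 = 31.411.
Smallest integer k = 32.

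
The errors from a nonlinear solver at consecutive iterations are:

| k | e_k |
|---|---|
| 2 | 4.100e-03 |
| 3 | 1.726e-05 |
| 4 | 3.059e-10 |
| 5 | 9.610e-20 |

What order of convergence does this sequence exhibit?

2

Consecutive ratios: e_5/e_4 = 9.610e-20/3.059e-10 = 3.14155e-10, e_4/e_3 = 3.059e-10/1.726e-05 = 1.77231e-05.
p ≈ ln(3.14155e-10)/ln(1.77231e-05) = -21.8811/-10.9406 ≈ 2.00.
So the convergence is quadratic (order 2).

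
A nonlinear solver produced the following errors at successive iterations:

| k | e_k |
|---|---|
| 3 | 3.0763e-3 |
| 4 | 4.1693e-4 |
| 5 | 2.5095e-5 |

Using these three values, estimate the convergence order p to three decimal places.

1.406

p ≈ ln(e_5/e_4) / ln(e_4/e_3)
  = ln(2.5095e-5/4.1693e-4) / ln(4.1693e-4/3.0763e-3)
  = ln(0.06019) / ln(0.13553)
  = -2.810249 / -1.998562 ≈ 1.406136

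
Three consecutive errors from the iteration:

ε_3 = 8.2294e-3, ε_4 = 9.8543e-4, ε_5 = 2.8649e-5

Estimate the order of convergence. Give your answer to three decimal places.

p ≈ ln(ε_5/ε_4) / ln(ε_4/ε_3)
  = ln(2.8649e-5/9.8543e-4) / ln(9.8543e-4/8.2294e-3)
  = ln(0.0290726) / ln(0.119745)
  = -3.537959 / -2.122391 ≈ 1.666969

1.667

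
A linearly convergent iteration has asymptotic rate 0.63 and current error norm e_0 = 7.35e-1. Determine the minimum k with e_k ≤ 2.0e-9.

After k steps, e_k ≈ 7.35e-1·0.63^k.
Need 0.63^k ≤ 2.0e-9/7.35e-1 = 2.72109e-09.
k ≥ ln(2.72109e-09)/ln(0.63) = -19.7222/-0.46204 = 42.685.
Smallest integer k = 43.

43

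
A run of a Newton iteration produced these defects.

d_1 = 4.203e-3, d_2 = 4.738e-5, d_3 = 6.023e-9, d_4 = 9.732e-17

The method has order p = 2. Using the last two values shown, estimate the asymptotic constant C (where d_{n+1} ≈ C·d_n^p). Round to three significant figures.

2.68

C ≈ d_4 / d_3^2
  = 9.732e-17 / (6.023e-9)^2
  = 9.732e-17 / 3.62765e-17 ≈ 2.6827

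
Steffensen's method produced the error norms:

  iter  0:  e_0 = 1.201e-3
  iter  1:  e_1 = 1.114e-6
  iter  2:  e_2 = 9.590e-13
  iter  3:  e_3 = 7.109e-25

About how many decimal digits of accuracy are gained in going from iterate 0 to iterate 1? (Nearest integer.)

Digits gained ≈ log₁₀(e_0/e_1) = log₁₀(1.201e-3/1.114e-6) = log₁₀(1078.1) ≈ 3.033.

3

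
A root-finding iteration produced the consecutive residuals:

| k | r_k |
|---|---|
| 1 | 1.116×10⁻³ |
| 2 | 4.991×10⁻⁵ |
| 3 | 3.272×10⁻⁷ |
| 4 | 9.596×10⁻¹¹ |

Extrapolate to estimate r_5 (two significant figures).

First estimate the order: p ≈ ln(r_4/r_3) / ln(r_3/r_2) = ln(9.596×10⁻¹¹/3.272×10⁻⁷)/ln(3.272×10⁻⁷/4.991×10⁻⁵) = ln(0.000293276)/ln(0.0065558) ≈ 1.6180.
Then r_5 ≈ r_4·(r_4/r_3)^p = 9.596×10⁻¹¹·(0.000293276)^1.6180 = 9.596×10⁻¹¹·1.92333e-06 ≈ 1.846e-16.

1.8e-16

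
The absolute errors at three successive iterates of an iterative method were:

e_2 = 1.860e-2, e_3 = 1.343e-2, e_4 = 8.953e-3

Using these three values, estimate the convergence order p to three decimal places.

1.245

p ≈ ln(e_4/e_3) / ln(e_3/e_2)
  = ln(8.953e-3/1.343e-2) / ln(1.343e-2/1.860e-2)
  = ln(0.666642) / ln(0.722043)
  = -0.405502 / -0.325671 ≈ 1.245128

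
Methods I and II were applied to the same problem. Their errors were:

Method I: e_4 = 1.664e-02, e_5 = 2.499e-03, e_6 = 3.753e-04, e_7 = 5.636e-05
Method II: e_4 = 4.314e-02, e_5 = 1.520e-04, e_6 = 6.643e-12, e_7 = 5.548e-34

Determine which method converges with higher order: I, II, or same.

II

Method I: p ≈ ln(5.636e-05/3.753e-04)/ln(3.753e-04/2.499e-03) ≈ 1.00.
Method II: p ≈ ln(5.548e-34/6.643e-12)/ln(6.643e-12/1.520e-04) ≈ 3.00.
Method II has the higher order (≈3.0 vs ≈1.0).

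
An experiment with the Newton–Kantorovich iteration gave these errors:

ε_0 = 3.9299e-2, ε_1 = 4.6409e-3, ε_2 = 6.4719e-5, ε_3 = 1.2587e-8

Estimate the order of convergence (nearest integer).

2

Consecutive ratios: ε_3/ε_2 = 1.2587e-8/6.4719e-5 = 0.000194487, ε_2/ε_1 = 6.4719e-5/4.6409e-3 = 0.0139454.
p ≈ ln(0.000194487)/ln(0.0139454) = -8.5451/-4.2726 ≈ 2.00.
So the convergence is quadratic (order 2).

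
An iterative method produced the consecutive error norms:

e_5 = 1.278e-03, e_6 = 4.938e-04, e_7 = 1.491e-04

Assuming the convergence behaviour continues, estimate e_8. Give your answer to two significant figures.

3.3e-5

First estimate the order: p ≈ ln(e_7/e_6) / ln(e_6/e_5) = ln(1.491e-04/4.938e-04)/ln(4.938e-04/1.278e-03) = ln(0.301944)/ln(0.386385) ≈ 1.2593.
Then e_8 ≈ e_7·(e_7/e_6)^p = 1.491e-04·(0.301944)^1.2593 = 1.491e-04·0.221346 ≈ 3.3e-05.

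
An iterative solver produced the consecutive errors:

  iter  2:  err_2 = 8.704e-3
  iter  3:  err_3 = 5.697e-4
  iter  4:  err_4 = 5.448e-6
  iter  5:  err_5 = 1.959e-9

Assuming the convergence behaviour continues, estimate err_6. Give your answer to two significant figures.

2.6e-15

First estimate the order: p ≈ ln(err_5/err_4) / ln(err_4/err_3) = ln(1.959e-9/5.448e-6)/ln(5.448e-6/5.697e-4) = ln(0.000359581)/ln(0.00956293) ≈ 1.7056.
Then err_6 ≈ err_5·(err_5/err_4)^p = 1.959e-9·(0.000359581)^1.7056 = 1.959e-9·1.33526e-06 ≈ 2.616e-15.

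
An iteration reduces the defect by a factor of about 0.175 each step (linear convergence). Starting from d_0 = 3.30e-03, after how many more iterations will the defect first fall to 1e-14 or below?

16

After k steps, d_k ≈ 3.30e-03·0.175^k.
Need 0.175^k ≤ 1e-14/3.30e-03 = 3.0303e-12.
k ≥ ln(3.0303e-12)/ln(0.175) = -26.5224/-1.74297 = 15.217.
Smallest integer k = 16.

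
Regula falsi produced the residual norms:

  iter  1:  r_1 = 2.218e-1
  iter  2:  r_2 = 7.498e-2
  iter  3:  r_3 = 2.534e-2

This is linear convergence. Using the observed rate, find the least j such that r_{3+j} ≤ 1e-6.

Rate ρ ≈ r_3/r_2 = 2.534e-2/7.498e-2 = 0.3380.
After j more steps, r_{3+j} ≈ 2.534e-2·ρ^j; need ρ^j ≤ 1e-6/2.534e-2 = 3.94633e-05.
j ≥ ln(3.94633e-05)/ln(0.3380) = -10.1401/-1.08471 = 9.348.
So 10 more iterations are needed.

10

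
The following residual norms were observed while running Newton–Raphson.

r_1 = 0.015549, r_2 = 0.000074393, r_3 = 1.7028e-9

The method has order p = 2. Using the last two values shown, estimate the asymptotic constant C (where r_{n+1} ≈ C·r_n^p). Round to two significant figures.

0.31

C ≈ r_3 / r_2^2
  = 1.7028e-9 / (0.000074393)^2
  = 1.7028e-9 / 5.53432e-09 ≈ 0.30768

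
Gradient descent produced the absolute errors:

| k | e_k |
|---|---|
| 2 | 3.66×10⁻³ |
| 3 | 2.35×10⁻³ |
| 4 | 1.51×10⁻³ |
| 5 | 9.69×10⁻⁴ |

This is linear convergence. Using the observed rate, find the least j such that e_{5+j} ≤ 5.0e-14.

Rate ρ ≈ e_5/e_4 = 9.69×10⁻⁴/1.51×10⁻³ = 0.6417.
After j more steps, e_{5+j} ≈ 9.69×10⁻⁴·ρ^j; need ρ^j ≤ 5.0e-14/9.69×10⁻⁴ = 5.15996e-11.
j ≥ ln(5.15996e-11)/ln(0.6417) = -23.6875/-0.44363 = 53.395.
So 54 more iterations are needed.

54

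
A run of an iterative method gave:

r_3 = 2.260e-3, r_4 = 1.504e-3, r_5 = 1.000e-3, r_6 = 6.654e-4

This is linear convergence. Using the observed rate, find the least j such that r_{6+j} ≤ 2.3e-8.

26

Rate ρ ≈ r_6/r_5 = 6.654e-4/1.000e-3 = 0.6654.
After j more steps, r_{6+j} ≈ 6.654e-4·ρ^j; need ρ^j ≤ 2.3e-8/6.654e-4 = 3.45657e-05.
j ≥ ln(3.45657e-05)/ln(0.6654) = -10.2726/-0.40737 = 25.217.
So 26 more iterations are needed.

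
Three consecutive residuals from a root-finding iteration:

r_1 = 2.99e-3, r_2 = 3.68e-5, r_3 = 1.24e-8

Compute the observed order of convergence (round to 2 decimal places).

1.82

p ≈ ln(r_3/r_2) / ln(r_2/r_1)
  = ln(1.24e-8/3.68e-5) / ln(3.68e-5/2.99e-3)
  = ln(0.000336957) / ln(0.0123077)
  = -7.99556 / -4.39753 ≈ 1.81819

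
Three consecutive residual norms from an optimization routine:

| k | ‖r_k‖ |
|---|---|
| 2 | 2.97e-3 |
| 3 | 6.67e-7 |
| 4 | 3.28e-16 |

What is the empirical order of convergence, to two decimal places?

p ≈ ln(‖r_4‖/‖r_3‖) / ln(‖r_3‖/‖r_2‖)
  = ln(3.28e-16/6.67e-7) / ln(6.67e-7/2.97e-3)
  = ln(4.91754e-10) / ln(0.000224579)
  = -21.43304 / -8.40128 ≈ 2.55116

2.55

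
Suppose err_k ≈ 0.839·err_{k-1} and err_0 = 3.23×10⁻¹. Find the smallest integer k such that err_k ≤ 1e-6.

73

After k steps, err_k ≈ 3.23×10⁻¹·0.839^k.
Need 0.839^k ≤ 1e-6/3.23×10⁻¹ = 3.09598e-06.
k ≥ ln(3.09598e-06)/ln(0.839) = -12.6854/-0.17554 = 72.265.
Smallest integer k = 73.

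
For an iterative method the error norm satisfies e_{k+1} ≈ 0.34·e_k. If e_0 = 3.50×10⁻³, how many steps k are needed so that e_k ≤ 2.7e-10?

After k steps, e_k ≈ 3.50×10⁻³·0.34^k.
Need 0.34^k ≤ 2.7e-10/3.50×10⁻³ = 7.71429e-08.
k ≥ ln(7.71429e-08)/ln(0.34) = -16.3776/-1.07881 = 15.181.
Smallest integer k = 16.

16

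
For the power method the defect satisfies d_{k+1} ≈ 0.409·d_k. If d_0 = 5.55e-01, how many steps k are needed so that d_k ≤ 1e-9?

After k steps, d_k ≈ 5.55e-01·0.409^k.
Need 0.409^k ≤ 1e-9/5.55e-01 = 1.8018e-09.
k ≥ ln(1.8018e-09)/ln(0.409) = -20.1345/-0.89404 = 22.521.
Smallest integer k = 23.

23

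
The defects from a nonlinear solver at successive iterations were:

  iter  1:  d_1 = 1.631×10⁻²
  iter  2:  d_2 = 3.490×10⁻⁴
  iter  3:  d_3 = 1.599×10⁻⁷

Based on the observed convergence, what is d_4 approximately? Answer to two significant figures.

First estimate the order: p ≈ ln(d_3/d_2) / ln(d_2/d_1) = ln(1.599×10⁻⁷/3.490×10⁻⁴)/ln(3.490×10⁻⁴/1.631×10⁻²) = ln(0.000458166)/ln(0.0213979) ≈ 1.9998.
Then d_4 ≈ d_3·(d_3/d_2)^p = 1.599×10⁻⁷·(0.000458166)^1.9998 = 1.599×10⁻⁷·2.10239e-07 ≈ 3.362e-14.

3.4e-14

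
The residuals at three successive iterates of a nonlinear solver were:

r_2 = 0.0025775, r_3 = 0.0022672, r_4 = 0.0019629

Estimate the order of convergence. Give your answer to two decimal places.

p ≈ ln(r_4/r_3) / ln(r_3/r_2)
  = ln(0.0019629/0.0022672) / ln(0.0022672/0.0025775)
  = ln(0.865782) / ln(0.879612)
  = -0.14412 / -0.12827 ≈ 1.12357

1.12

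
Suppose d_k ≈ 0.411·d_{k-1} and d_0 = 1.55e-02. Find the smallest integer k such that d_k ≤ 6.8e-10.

After k steps, d_k ≈ 1.55e-02·0.411^k.
Need 0.411^k ≤ 6.8e-10/1.55e-02 = 4.3871e-08.
k ≥ ln(4.3871e-08)/ln(0.411) = -16.9420/-0.88916 = 19.054.
Smallest integer k = 20.

20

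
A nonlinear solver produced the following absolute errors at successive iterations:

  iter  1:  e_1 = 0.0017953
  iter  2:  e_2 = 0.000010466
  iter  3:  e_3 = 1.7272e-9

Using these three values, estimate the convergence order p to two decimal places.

p ≈ ln(e_3/e_2) / ln(e_2/e_1)
  = ln(1.7272e-9/0.000010466) / ln(0.000010466/0.0017953)
  = ln(0.00016503) / ln(0.00582967)
  = -8.70938 / -5.14479 ≈ 1.69285

1.69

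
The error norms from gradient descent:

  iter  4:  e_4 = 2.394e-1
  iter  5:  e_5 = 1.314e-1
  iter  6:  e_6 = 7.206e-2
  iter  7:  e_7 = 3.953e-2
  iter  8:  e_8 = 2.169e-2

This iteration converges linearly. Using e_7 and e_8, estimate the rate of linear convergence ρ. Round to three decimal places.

ρ ≈ e_8/e_7 = 2.169e-2/3.953e-2 = 0.54870

0.549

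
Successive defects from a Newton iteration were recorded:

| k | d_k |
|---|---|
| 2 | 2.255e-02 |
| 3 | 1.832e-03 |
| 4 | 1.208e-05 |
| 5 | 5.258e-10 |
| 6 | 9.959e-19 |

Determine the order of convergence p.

Consecutive ratios: d_6/d_5 = 9.959e-19/5.258e-10 = 1.89407e-09, d_5/d_4 = 5.258e-10/1.208e-05 = 4.35265e-05.
p ≈ ln(1.89407e-09)/ln(4.35265e-05) = -20.0845/-10.0421 ≈ 2.00.
So the convergence is quadratic (order 2).

2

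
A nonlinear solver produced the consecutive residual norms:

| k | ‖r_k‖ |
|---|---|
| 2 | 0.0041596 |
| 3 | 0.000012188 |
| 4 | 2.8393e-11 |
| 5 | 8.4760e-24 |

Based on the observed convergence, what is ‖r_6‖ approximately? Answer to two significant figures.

1.2e-51

First estimate the order: p ≈ ln(‖r_5‖/‖r_4‖) / ln(‖r_4‖/‖r_3‖) = ln(8.4760e-24/2.8393e-11)/ln(2.8393e-11/0.000012188) = ln(2.98524e-13)/ln(2.32959e-06) ≈ 2.2236.
Then ‖r_6‖ ≈ ‖r_5‖·(‖r_5‖/‖r_4‖)^p = 8.4760e-24·(2.98524e-13)^2.2236 = 8.4760e-24·1.41047e-28 ≈ 1.196e-51.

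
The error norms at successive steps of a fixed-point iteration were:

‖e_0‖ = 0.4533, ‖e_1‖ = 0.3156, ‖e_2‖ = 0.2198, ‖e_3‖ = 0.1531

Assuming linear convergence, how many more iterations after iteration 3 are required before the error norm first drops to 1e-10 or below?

Rate ρ ≈ ‖e_3‖/‖e_2‖ = 0.1531/0.2198 = 0.6965.
After j more steps, ‖e_{3+j}‖ ≈ 0.1531·ρ^j; need ρ^j ≤ 1e-10/0.1531 = 6.53168e-10.
j ≥ ln(6.53168e-10)/ln(0.6965) = -21.1492/-0.36169 = 58.473.
So 59 more iterations are needed.

59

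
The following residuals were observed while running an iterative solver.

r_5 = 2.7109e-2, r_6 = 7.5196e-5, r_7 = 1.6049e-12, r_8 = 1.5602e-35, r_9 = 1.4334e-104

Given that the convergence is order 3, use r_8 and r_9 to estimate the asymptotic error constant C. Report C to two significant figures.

3.8

C ≈ r_9 / r_8^3
  = 1.4334e-104 / (1.5602e-35)^3
  = 1.4334e-104 / 3.79788e-105 ≈ 3.7742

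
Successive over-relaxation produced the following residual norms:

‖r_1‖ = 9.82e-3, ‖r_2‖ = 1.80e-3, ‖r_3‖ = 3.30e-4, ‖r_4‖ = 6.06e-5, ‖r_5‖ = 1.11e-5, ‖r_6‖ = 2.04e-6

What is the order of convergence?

1

Consecutive ratios: ‖r_6‖/‖r_5‖ = 2.04e-6/1.11e-5 = 0.183784, ‖r_5‖/‖r_4‖ = 1.11e-5/6.06e-5 = 0.183168.
p ≈ ln(0.183784)/ln(0.183168) = -1.6940/-1.6973 ≈ 1.00.
So the convergence is linear (order 1).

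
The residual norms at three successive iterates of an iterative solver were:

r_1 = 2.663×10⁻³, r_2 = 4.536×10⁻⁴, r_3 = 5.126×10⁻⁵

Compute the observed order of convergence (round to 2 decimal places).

p ≈ ln(r_3/r_2) / ln(r_2/r_1)
  = ln(5.126×10⁻⁵/4.536×10⁻⁴) / ln(4.536×10⁻⁴/2.663×10⁻³)
  = ln(0.113007) / ln(0.170334)
  = -2.18031 / -1.76999 ≈ 1.23182

1.23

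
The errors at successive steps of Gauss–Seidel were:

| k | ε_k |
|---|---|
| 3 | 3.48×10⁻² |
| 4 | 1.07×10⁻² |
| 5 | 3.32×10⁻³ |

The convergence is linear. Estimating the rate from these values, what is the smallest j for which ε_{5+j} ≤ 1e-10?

Rate ρ ≈ ε_5/ε_4 = 3.32×10⁻³/1.07×10⁻² = 0.3103.
After j more steps, ε_{5+j} ≈ 3.32×10⁻³·ρ^j; need ρ^j ≤ 1e-10/3.32×10⁻³ = 3.01205e-08.
j ≥ ln(3.01205e-08)/ln(0.3103) = -17.3181/-1.17022 = 14.799.
So 15 more iterations are needed.

15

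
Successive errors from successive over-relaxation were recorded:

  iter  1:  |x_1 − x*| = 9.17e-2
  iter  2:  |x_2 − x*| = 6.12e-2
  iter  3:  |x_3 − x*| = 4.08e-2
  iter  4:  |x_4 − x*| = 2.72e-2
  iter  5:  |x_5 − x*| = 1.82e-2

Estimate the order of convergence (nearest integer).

Consecutive ratios: |x_5 − x*|/|x_4 − x*| = 1.82e-2/2.72e-2 = 0.669118, |x_4 − x*|/|x_3 − x*| = 2.72e-2/4.08e-2 = 0.666667.
p ≈ ln(0.669118)/ln(0.666667) = -0.4018/-0.4055 ≈ 0.99.
So the convergence is linear (order 1).

1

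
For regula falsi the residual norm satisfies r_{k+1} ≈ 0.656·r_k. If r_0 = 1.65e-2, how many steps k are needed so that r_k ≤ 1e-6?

24

After k steps, r_k ≈ 1.65e-2·0.656^k.
Need 0.656^k ≤ 1e-6/1.65e-2 = 6.06061e-05.
k ≥ ln(6.06061e-05)/ln(0.656) = -9.7111/-0.42159 = 23.034.
Smallest integer k = 24.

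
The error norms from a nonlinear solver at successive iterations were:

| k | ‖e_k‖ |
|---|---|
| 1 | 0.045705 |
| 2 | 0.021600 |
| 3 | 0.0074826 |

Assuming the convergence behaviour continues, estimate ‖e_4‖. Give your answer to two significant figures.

1.7e-3

First estimate the order: p ≈ ln(‖e_3‖/‖e_2‖) / ln(‖e_2‖/‖e_1‖) = ln(0.0074826/0.021600)/ln(0.021600/0.045705) = ln(0.346417)/ln(0.472596) ≈ 1.4144.
Then ‖e_4‖ ≈ ‖e_3‖·(‖e_3‖/‖e_2‖)^p = 0.0074826·(0.346417)^1.4144 = 0.0074826·0.223259 ≈ 0.001671.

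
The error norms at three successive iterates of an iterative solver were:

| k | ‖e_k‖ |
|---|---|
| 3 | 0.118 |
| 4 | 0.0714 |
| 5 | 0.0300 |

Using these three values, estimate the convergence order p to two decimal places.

1.73

p ≈ ln(‖e_5‖/‖e_4‖) / ln(‖e_4‖/‖e_3‖)
  = ln(0.0300/0.0714) / ln(0.0714/0.118)
  = ln(0.420168) / ln(0.605085)
  = -0.86710 / -0.50239 ≈ 1.72595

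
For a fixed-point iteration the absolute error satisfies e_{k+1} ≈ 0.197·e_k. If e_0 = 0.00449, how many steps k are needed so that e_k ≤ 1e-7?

7

After k steps, e_k ≈ 0.00449·0.197^k.
Need 0.197^k ≤ 1e-7/0.00449 = 2.22717e-05.
k ≥ ln(2.22717e-05)/ln(0.197) = -10.7122/-1.62455 = 6.594.
Smallest integer k = 7.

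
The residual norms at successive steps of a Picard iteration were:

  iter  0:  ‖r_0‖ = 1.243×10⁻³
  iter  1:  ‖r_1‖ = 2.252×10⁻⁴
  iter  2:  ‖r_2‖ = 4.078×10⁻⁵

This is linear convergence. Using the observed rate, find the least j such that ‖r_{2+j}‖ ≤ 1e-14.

Rate ρ ≈ ‖r_2‖/‖r_1‖ = 4.078×10⁻⁵/2.252×10⁻⁴ = 0.1811.
After j more steps, ‖r_{2+j}‖ ≈ 4.078×10⁻⁵·ρ^j; need ρ^j ≤ 1e-14/4.078×10⁻⁵ = 2.45218e-10.
j ≥ ln(2.45218e-10)/ln(0.1811) = -22.1289/-1.70871 = 12.951.
So 13 more iterations are needed.

13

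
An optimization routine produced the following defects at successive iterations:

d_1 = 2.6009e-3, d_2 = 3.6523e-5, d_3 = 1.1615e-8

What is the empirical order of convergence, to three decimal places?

1.888

p ≈ ln(d_3/d_2) / ln(d_2/d_1)
  = ln(1.1615e-8/3.6523e-5) / ln(3.6523e-5/2.6009e-3)
  = ln(0.000318019) / ln(0.0140424)
  = -8.053399 / -4.265674 ≈ 1.887955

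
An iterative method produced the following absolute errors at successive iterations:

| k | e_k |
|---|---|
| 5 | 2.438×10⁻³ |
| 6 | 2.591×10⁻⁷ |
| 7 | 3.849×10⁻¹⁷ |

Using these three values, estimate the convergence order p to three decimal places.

2.473

p ≈ ln(e_7/e_6) / ln(e_6/e_5)
  = ln(3.849×10⁻¹⁷/2.591×10⁻⁷) / ln(2.591×10⁻⁷/2.438×10⁻³)
  = ln(1.48553e-10) / ln(0.000106276)
  = -22.630079 / -9.149471 ≈ 2.473376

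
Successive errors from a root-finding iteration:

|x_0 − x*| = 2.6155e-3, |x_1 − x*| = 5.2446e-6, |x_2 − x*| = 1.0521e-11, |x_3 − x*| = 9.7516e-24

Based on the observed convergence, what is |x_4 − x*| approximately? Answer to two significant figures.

First estimate the order: p ≈ ln(|x_3 − x*|/|x_2 − x*|) / ln(|x_2 − x*|/|x_1 − x*|) = ln(9.7516e-24/1.0521e-11)/ln(1.0521e-11/5.2446e-6) = ln(9.2687e-13)/ln(2.00606e-06) ≈ 2.1119.
Then |x_4 − x*| ≈ |x_3 − x*|·(|x_3 − x*|/|x_2 − x*|)^p = 9.7516e-24·(9.2687e-13)^2.1119 = 9.7516e-24·3.86854e-26 ≈ 3.772e-49.

3.8e-49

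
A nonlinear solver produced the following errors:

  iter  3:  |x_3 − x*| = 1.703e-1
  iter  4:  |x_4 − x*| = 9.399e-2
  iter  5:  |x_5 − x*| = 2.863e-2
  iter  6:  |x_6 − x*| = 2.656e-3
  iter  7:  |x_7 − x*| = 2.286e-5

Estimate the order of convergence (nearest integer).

2

Consecutive ratios: |x_7 − x*|/|x_6 − x*| = 2.286e-5/2.656e-3 = 0.00860693, |x_6 − x*|/|x_5 − x*| = 2.656e-3/2.863e-2 = 0.0927698.
p ≈ ln(0.00860693)/ln(0.0927698) = -4.7552/-2.3776 ≈ 2.00.
So the convergence is quadratic (order 2).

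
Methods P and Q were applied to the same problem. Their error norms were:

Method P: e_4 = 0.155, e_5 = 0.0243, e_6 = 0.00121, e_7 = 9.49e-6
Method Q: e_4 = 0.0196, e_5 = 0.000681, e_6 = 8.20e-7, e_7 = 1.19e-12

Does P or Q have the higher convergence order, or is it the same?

Method P: p ≈ ln(9.49e-6/0.00121)/ln(0.00121/0.0243) ≈ 1.62.
Method Q: p ≈ ln(1.19e-12/8.20e-7)/ln(8.20e-7/0.000681) ≈ 2.00.
Method Q has the higher order (≈2.0 vs ≈1.6).

Q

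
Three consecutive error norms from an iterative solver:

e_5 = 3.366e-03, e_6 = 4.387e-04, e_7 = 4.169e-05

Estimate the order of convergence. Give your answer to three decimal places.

1.155

p ≈ ln(e_7/e_6) / ln(e_6/e_5)
  = ln(4.169e-05/4.387e-04) / ln(4.387e-04/3.366e-03)
  = ln(0.0950308) / ln(0.130333)
  = -2.353554 / -2.037663 ≈ 1.155026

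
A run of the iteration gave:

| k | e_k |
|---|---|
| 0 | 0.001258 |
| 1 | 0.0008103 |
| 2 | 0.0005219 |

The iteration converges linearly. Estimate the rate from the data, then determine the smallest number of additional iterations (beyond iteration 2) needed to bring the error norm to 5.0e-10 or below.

32

Rate ρ ≈ e_2/e_1 = 0.0005219/0.0008103 = 0.6441.
After j more steps, e_{2+j} ≈ 0.0005219·ρ^j; need ρ^j ≤ 5.0e-10/0.0005219 = 9.58038e-07.
j ≥ ln(9.58038e-07)/ln(0.6441) = -13.8584/-0.43990 = 31.504.
So 32 more iterations are needed.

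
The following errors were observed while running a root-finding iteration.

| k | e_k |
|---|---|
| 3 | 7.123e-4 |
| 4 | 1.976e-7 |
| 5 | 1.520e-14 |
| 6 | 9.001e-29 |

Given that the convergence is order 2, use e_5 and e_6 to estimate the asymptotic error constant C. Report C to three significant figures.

0.390

C ≈ e_6 / e_5^2
  = 9.001e-29 / (1.520e-14)^2
  = 9.001e-29 / 2.3104e-28 ≈ 0.38959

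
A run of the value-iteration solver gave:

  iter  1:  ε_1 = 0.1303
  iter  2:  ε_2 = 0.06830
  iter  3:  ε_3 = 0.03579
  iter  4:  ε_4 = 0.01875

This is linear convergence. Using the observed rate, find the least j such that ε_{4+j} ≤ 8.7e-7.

Rate ρ ≈ ε_4/ε_3 = 0.01875/0.03579 = 0.5239.
After j more steps, ε_{4+j} ≈ 0.01875·ρ^j; need ρ^j ≤ 8.7e-7/0.01875 = 4.64e-05.
j ≥ ln(4.64e-05)/ln(0.5239) = -9.9782/-0.64645 = 15.435.
So 16 more iterations are needed.

16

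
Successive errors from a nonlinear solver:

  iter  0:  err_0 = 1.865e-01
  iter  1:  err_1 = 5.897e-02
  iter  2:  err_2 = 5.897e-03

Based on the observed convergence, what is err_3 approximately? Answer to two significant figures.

First estimate the order: p ≈ ln(err_2/err_1) / ln(err_1/err_0) = ln(5.897e-03/5.897e-02)/ln(5.897e-02/1.865e-01) = ln(0.1)/ln(0.316193) ≈ 1.9998.
Then err_3 ≈ err_2·(err_2/err_1)^p = 5.897e-03·(0.1)^1.9998 = 5.897e-03·0.0100046 ≈ 5.9e-05.

5.9e-5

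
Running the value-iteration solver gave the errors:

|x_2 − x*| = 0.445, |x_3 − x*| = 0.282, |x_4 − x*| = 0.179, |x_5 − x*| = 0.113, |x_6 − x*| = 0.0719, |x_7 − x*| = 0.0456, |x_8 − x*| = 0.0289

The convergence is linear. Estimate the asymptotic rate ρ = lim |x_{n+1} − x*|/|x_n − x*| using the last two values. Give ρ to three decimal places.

ρ ≈ |x_8 − x*|/|x_7 − x*| = 0.0289/0.0456 = 0.63377

0.634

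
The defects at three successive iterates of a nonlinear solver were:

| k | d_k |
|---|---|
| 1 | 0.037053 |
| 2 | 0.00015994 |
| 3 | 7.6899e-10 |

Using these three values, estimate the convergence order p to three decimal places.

2.249

p ≈ ln(d_3/d_2) / ln(d_2/d_1)
  = ln(7.6899e-10/0.00015994) / ln(0.00015994/0.037053)
  = ln(4.80799e-06) / ln(0.00431652)
  = -12.245231 / -5.445306 ≈ 2.248768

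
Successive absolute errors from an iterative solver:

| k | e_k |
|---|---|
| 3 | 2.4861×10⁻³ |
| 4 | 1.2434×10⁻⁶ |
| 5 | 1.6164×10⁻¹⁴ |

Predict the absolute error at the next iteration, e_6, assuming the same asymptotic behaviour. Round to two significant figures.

First estimate the order: p ≈ ln(e_5/e_4) / ln(e_4/e_3) = ln(1.6164×10⁻¹⁴/1.2434×10⁻⁶)/ln(1.2434×10⁻⁶/2.4861×10⁻³) = ln(1.29998e-08)/ln(0.000500141) ≈ 2.3891.
Then e_6 ≈ e_5·(e_5/e_4)^p = 1.6164×10⁻¹⁴·(1.29998e-08)^2.3891 = 1.6164×10⁻¹⁴·1.44346e-19 ≈ 2.333e-33.

2.3e-33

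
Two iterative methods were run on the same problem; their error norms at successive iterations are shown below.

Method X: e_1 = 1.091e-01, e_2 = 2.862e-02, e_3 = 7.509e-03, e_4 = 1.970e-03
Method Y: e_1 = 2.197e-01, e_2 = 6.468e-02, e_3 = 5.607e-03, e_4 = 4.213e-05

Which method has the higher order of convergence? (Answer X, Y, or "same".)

Y

Method X: p ≈ ln(1.970e-03/7.509e-03)/ln(7.509e-03/2.862e-02) ≈ 1.00.
Method Y: p ≈ ln(4.213e-05/5.607e-03)/ln(5.607e-03/6.468e-02) ≈ 2.00.
Method Y has the higher order (≈2.0 vs ≈1.0).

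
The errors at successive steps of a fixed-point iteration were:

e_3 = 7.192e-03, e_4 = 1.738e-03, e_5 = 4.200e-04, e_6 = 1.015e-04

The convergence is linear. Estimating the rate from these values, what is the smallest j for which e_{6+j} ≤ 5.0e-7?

Rate ρ ≈ e_6/e_5 = 1.015e-04/4.200e-04 = 0.2417.
After j more steps, e_{6+j} ≈ 1.015e-04·ρ^j; need ρ^j ≤ 5.0e-7/1.015e-04 = 0.00492611.
j ≥ ln(0.00492611)/ln(0.2417) = -5.3132/-1.42006 = 3.742.
So 4 more iterations are needed.

4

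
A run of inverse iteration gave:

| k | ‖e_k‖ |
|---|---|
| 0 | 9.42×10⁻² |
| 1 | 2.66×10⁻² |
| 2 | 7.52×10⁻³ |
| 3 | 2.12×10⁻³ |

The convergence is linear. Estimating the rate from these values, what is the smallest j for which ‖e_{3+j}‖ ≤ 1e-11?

16

Rate ρ ≈ ‖e_3‖/‖e_2‖ = 2.12×10⁻³/7.52×10⁻³ = 0.2819.
After j more steps, ‖e_{3+j}‖ ≈ 2.12×10⁻³·ρ^j; need ρ^j ≤ 1e-11/2.12×10⁻³ = 4.71698e-09.
j ≥ ln(4.71698e-09)/ln(0.2819) = -19.1721/-1.26620 = 15.141.
So 16 more iterations are needed.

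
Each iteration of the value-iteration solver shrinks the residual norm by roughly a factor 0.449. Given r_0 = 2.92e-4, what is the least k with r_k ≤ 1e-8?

13

After k steps, r_k ≈ 2.92e-4·0.449^k.
Need 0.449^k ≤ 1e-8/2.92e-4 = 3.42466e-05.
k ≥ ln(3.42466e-05)/ln(0.449) = -10.2819/-0.80073 = 12.841.
Smallest integer k = 13.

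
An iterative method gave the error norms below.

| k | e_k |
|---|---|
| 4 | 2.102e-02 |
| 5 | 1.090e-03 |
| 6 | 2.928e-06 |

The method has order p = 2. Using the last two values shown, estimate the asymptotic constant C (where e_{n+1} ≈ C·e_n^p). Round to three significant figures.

C ≈ e_6 / e_5^2
  = 2.928e-06 / (1.090e-03)^2
  = 2.928e-06 / 1.1881e-06 ≈ 2.4644

2.46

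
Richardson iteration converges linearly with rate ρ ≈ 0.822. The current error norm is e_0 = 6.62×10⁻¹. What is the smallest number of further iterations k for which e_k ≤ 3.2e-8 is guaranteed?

After k steps, e_k ≈ 6.62×10⁻¹·0.822^k.
Need 0.822^k ≤ 3.2e-8/6.62×10⁻¹ = 4.83384e-08.
k ≥ ln(4.83384e-08)/ln(0.822) = -16.8450/-0.19601 = 85.939.
Smallest integer k = 86.

86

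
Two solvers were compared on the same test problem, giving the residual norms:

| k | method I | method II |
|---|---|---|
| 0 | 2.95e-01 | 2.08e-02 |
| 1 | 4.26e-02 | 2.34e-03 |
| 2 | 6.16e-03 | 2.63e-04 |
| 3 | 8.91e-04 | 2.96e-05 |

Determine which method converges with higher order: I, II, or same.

same

Method I: p ≈ ln(8.91e-04/6.16e-03)/ln(6.16e-03/4.26e-02) ≈ 1.00.
Method II: p ≈ ln(2.96e-05/2.63e-04)/ln(2.63e-04/2.34e-03) ≈ 1.00.
Both orders ≈ 1.0 — effectively the same.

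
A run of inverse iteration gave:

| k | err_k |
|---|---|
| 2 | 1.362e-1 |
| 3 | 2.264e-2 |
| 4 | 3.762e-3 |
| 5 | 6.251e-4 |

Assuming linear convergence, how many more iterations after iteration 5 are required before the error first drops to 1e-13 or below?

Rate ρ ≈ err_5/err_4 = 6.251e-4/3.762e-3 = 0.1662.
After j more steps, err_{5+j} ≈ 6.251e-4·ρ^j; need ρ^j ≤ 1e-13/6.251e-4 = 1.59974e-10.
j ≥ ln(1.59974e-10)/ln(0.1662) = -22.5560/-1.79456 = 12.569.
So 13 more iterations are needed.

13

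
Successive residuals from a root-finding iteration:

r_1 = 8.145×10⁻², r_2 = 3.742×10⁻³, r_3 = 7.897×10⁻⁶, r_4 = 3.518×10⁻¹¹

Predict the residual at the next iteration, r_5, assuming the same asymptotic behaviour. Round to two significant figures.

7.0e-22

First estimate the order: p ≈ ln(r_4/r_3) / ln(r_3/r_2) = ln(3.518×10⁻¹¹/7.897×10⁻⁶)/ln(7.897×10⁻⁶/3.742×10⁻³) = ln(4.45486e-06)/ln(0.00211037) ≈ 2.0000.
Then r_5 ≈ r_4·(r_4/r_3)^p = 3.518×10⁻¹¹·(4.45486e-06)^2.0000 = 3.518×10⁻¹¹·1.98458e-11 ≈ 6.982e-22.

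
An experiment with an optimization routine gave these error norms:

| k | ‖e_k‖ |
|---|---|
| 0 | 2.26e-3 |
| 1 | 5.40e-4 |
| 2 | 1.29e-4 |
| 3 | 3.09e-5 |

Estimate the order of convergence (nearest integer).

Consecutive ratios: ‖e_3‖/‖e_2‖ = 3.09e-5/1.29e-4 = 0.239535, ‖e_2‖/‖e_1‖ = 1.29e-4/5.40e-4 = 0.238889.
p ≈ ln(0.239535)/ln(0.238889) = -1.4291/-1.4318 ≈ 1.00.
So the convergence is linear (order 1).

1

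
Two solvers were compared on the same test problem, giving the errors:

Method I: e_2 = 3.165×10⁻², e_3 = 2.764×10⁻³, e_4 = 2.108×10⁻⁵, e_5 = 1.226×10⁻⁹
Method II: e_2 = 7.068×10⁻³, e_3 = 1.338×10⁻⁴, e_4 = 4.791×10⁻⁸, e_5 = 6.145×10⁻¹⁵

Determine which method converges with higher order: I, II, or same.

Method I: p ≈ ln(1.226×10⁻⁹/2.108×10⁻⁵)/ln(2.108×10⁻⁵/2.764×10⁻³) ≈ 2.00.
Method II: p ≈ ln(6.145×10⁻¹⁵/4.791×10⁻⁸)/ln(4.791×10⁻⁸/1.338×10⁻⁴) ≈ 2.00.
Both orders ≈ 2.0 — effectively the same.

same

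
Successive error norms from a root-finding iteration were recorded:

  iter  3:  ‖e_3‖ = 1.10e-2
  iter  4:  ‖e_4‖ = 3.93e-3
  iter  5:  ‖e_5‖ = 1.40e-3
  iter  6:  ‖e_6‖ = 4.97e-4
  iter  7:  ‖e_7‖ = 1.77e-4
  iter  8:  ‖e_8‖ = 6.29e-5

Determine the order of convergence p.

1

Consecutive ratios: ‖e_8‖/‖e_7‖ = 6.29e-5/1.77e-4 = 0.355367, ‖e_7‖/‖e_6‖ = 1.77e-4/4.97e-4 = 0.356137.
p ≈ ln(0.355367)/ln(0.356137) = -1.0346/-1.0324 ≈ 1.00.
So the convergence is linear (order 1).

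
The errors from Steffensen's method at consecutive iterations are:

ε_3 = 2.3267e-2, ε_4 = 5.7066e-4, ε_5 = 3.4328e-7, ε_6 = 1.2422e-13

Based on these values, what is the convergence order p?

2

Consecutive ratios: ε_6/ε_5 = 1.2422e-13/3.4328e-7 = 3.61862e-07, ε_5/ε_4 = 3.4328e-7/5.7066e-4 = 0.000601549.
p ≈ ln(3.61862e-07)/ln(0.000601549) = -14.8320/-7.4160 ≈ 2.00.
So the convergence is quadratic (order 2).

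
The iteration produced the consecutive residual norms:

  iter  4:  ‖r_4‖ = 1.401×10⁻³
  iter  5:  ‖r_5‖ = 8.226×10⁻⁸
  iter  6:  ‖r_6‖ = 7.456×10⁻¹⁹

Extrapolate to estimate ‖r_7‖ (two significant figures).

1.1e-47

First estimate the order: p ≈ ln(‖r_6‖/‖r_5‖) / ln(‖r_5‖/‖r_4‖) = ln(7.456×10⁻¹⁹/8.226×10⁻⁸)/ln(8.226×10⁻⁸/1.401×10⁻³) = ln(9.06394e-12)/ln(5.87152e-05) ≈ 2.6098.
Then ‖r_7‖ ≈ ‖r_6‖·(‖r_6‖/‖r_5‖)^p = 7.456×10⁻¹⁹·(9.06394e-12)^2.6098 = 7.456×10⁻¹⁹·1.51637e-29 ≈ 1.131e-47.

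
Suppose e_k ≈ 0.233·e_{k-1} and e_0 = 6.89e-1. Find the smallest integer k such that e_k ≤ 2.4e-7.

11

After k steps, e_k ≈ 6.89e-1·0.233^k.
Need 0.233^k ≤ 2.4e-7/6.89e-1 = 3.48331e-07.
k ≥ ln(3.48331e-07)/ln(0.233) = -14.8701/-1.45672 = 10.208.
Smallest integer k = 11.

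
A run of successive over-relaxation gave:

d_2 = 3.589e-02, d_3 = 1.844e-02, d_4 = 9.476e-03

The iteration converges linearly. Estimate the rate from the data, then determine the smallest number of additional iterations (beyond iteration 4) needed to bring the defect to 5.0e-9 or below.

Rate ρ ≈ d_4/d_3 = 9.476e-03/1.844e-02 = 0.5139.
After j more steps, d_{4+j} ≈ 9.476e-03·ρ^j; need ρ^j ≤ 5.0e-9/9.476e-03 = 5.27649e-07.
j ≥ ln(5.27649e-07)/ln(0.5139) = -14.4548/-0.66573 = 21.713.
So 22 more iterations are needed.

22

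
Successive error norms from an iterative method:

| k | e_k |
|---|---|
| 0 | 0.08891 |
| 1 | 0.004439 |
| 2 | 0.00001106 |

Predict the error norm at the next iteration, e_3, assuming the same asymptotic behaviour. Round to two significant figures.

First estimate the order: p ≈ ln(e_2/e_1) / ln(e_1/e_0) = ln(0.00001106/0.004439)/ln(0.004439/0.08891) = ln(0.00249155)/ln(0.0499269) ≈ 2.0002.
Then e_3 ≈ e_2·(e_2/e_1)^p = 0.00001106·(0.00249155)^2.0002 = 0.00001106·6.20038e-06 ≈ 6.858e-11.

6.9e-11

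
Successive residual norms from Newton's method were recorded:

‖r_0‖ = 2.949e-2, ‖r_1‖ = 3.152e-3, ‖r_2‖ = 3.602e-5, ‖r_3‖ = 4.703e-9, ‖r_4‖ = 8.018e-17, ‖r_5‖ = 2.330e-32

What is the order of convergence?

Consecutive ratios: ‖r_5‖/‖r_4‖ = 2.330e-32/8.018e-17 = 2.90596e-16, ‖r_4‖/‖r_3‖ = 8.018e-17/4.703e-9 = 1.70487e-08.
p ≈ ln(2.90596e-16)/ln(1.70487e-08) = -35.7746/-17.8872 ≈ 2.00.
So the convergence is quadratic (order 2).

2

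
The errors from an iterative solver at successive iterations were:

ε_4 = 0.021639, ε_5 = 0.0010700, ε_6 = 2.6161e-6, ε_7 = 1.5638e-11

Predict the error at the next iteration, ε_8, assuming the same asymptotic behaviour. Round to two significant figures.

First estimate the order: p ≈ ln(ε_7/ε_6) / ln(ε_6/ε_5) = ln(1.5638e-11/2.6161e-6)/ln(2.6161e-6/0.0010700) = ln(5.9776e-06)/ln(0.00244495) ≈ 2.0000.
Then ε_8 ≈ ε_7·(ε_7/ε_6)^p = 1.5638e-11·(5.9776e-06)^2.0000 = 1.5638e-11·3.57317e-11 ≈ 5.588e-22.

5.6e-22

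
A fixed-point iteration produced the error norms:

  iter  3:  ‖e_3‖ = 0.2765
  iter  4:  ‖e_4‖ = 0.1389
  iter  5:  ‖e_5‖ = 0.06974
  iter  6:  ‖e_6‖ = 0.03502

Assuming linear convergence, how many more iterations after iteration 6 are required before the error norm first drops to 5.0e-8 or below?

Rate ρ ≈ ‖e_6‖/‖e_5‖ = 0.03502/0.06974 = 0.5022.
After j more steps, ‖e_{6+j}‖ ≈ 0.03502·ρ^j; need ρ^j ≤ 5.0e-8/0.03502 = 1.42776e-06.
j ≥ ln(1.42776e-06)/ln(0.5022) = -13.4594/-0.68876 = 19.541.
So 20 more iterations are needed.

20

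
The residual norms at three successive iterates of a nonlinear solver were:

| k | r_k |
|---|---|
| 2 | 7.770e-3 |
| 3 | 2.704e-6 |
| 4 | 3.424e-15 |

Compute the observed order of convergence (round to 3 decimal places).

2.573

p ≈ ln(r_4/r_3) / ln(r_3/r_2)
  = ln(3.424e-15/2.704e-6) / ln(2.704e-6/7.770e-3)
  = ln(1.26627e-09) / ln(0.000348005)
  = -20.487190 / -7.963294 ≈ 2.572703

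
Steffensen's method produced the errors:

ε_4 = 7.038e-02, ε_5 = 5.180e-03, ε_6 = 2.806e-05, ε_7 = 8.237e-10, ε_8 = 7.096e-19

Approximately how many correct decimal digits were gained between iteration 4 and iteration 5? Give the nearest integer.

Digits gained ≈ log₁₀(ε_4/ε_5) = log₁₀(7.038e-02/5.180e-03) = log₁₀(13.5869) ≈ 1.133.

1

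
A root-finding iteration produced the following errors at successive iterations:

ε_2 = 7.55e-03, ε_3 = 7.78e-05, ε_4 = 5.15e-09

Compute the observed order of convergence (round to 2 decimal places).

2.10

p ≈ ln(ε_4/ε_3) / ln(ε_3/ε_2)
  = ln(5.15e-09/7.78e-05) / ln(7.78e-05/7.55e-03)
  = ln(6.61954e-05) / ln(0.0103046)
  = -9.62290 / -4.57516 ≈ 2.10329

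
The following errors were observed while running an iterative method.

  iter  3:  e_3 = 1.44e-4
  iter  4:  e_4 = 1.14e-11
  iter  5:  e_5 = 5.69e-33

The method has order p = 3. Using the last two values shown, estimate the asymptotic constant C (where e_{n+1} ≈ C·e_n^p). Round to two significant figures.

3.8

C ≈ e_5 / e_4^3
  = 5.69e-33 / (1.14e-11)^3
  = 5.69e-33 / 1.48154e-33 ≈ 3.8406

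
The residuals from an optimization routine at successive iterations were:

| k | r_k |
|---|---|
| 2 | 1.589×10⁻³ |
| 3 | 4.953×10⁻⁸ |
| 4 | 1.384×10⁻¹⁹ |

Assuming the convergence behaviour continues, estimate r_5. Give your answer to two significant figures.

First estimate the order: p ≈ ln(r_4/r_3) / ln(r_3/r_2) = ln(1.384×10⁻¹⁹/4.953×10⁻⁸)/ln(4.953×10⁻⁸/1.589×10⁻³) = ln(2.79427e-12)/ln(3.11705e-05) ≈ 2.5639.
Then r_5 ≈ r_4·(r_4/r_3)^p = 1.384×10⁻¹⁹·(2.79427e-12)^2.5639 = 1.384×10⁻¹⁹·2.38445e-30 ≈ 3.3e-49.

3.3e-49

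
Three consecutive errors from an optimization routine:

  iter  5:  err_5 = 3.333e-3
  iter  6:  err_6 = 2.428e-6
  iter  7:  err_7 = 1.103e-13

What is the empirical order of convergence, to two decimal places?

p ≈ ln(err_7/err_6) / ln(err_6/err_5)
  = ln(1.103e-13/2.428e-6) / ln(2.428e-6/3.333e-3)
  = ln(4.54283e-08) / ln(0.000728473)
  = -16.90713 / -7.22456 ≈ 2.34023

2.34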